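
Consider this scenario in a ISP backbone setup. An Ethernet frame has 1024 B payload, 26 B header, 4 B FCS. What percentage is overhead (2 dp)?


Given: payload = 1024 B, header = 26 B, trailer = 4 B
Overhead bytes = header + trailer = 26 + 4 = 30
Total frame = payload + overhead = 1024 + 30 = 1054
Overhead % = 30 / 1054 * 100 = 2.8463% -> 2.85% (2 dp)

2.85


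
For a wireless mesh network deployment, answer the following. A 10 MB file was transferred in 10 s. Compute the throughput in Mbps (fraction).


Given: file = 10 MB, time = 10 s
File in Mb = 10 * 8 = 80 Mb
Throughput = 80 / 10 Mbps
Throughput = 8 Mbps

8


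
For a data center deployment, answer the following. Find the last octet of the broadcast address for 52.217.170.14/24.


Given: IP = 52.217.170.14, prefix = /24
Host bits = 32 - 24 = 8
Network last octet = 14 AND mask = 0
Host part size = 2^8 - 1 = 255
Broadcast last octet = 0 OR 255 = 255

255


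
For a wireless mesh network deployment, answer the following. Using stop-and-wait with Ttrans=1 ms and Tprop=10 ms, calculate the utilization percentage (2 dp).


Given: Ttrans = 1 ms, Tprop = 10 ms
RTT = 2 * Tprop = 2 * 10 = 20 ms
U = Ttrans / (Ttrans + RTT)
U = 1 / (1 + 20)
U = 1 / 21 = 0.047619
U% = 4.76%

4.76


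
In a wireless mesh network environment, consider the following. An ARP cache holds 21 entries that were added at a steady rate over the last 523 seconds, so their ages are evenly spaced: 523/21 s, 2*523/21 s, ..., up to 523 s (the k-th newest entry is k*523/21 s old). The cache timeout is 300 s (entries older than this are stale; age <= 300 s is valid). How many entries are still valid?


Ages are k * 523/21 s for k = 1..21 (spacing = 24.9048 s).
Entry k is valid iff k * 523/21 <= 300 iff k <= 21 * 300 / 523 = 12.0459
n_valid = floor(12.0459) = 12
(n_stale = 21 - 12 = 9)

12


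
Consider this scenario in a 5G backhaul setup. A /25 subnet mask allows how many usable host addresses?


Given: subnet mask /25
Host bits = 32 - 25 = 7
Total addresses = 2^7 = 128
Usable hosts = 128 - 2 (network + broadcast) = 126

126


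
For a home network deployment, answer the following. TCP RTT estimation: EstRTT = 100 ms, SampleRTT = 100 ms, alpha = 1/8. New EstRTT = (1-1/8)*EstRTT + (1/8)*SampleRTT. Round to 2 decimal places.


Given: EstRTT = 100 ms, SampleRTT = 100 ms, alpha = 1/8
New EstRTT = (1 - alpha) * EstRTT + alpha * SampleRTT
(7/8) * 100 = 87.5
(1/8) * 100 = 12.5
New EstRTT = 87.5 + 12.5 = 100 ms -> 100.00 ms (2 dp)

100.00


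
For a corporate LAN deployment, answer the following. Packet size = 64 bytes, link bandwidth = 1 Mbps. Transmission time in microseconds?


Given: packet = 64 bytes, bandwidth = 1 Mbps
Packet in bits = 64 * 8 = 512 bits
Bandwidth = 1 * 10^6 = 1000000 bps
Time = 512 / 1000000 seconds
Time in us = 512 * 10^6 / 1000000 = 512

512


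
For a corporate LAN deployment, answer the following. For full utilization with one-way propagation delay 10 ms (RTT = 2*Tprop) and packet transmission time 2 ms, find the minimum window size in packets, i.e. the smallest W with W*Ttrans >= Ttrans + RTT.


Given: Ttrans = 2 ms, RTT = 20 ms (= 2 * Tprop, Tprop = 10 ms)
Time until first ACK returns = Ttrans + RTT = 2 + 20 = 22 ms
Need W * Ttrans >= Ttrans + RTT  ->  W >= (Ttrans + RTT) / Ttrans
(Ttrans + RTT) / Ttrans = 22 / 2 = 11
W_min = ceil(11) = 11

11


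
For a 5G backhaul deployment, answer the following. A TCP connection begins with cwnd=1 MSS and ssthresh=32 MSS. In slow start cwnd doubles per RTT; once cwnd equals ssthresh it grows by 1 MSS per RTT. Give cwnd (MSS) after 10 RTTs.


RTT 0: cwnd = 1 MSS (initial)
RTT 1: cwnd = 2 MSS (slow start, doubled)
RTT 2: cwnd = 4 MSS (slow start, doubled)
RTT 3: cwnd = 8 MSS (slow start, doubled)
RTT 4: cwnd = 16 MSS (slow start, doubled)
RTT 5: cwnd = 32 MSS (slow start, doubled)
RTT 6: cwnd = 33 MSS (congestion avoidance, +1)
RTT 7: cwnd = 34 MSS (congestion avoidance, +1)
RTT 8: cwnd = 35 MSS (congestion avoidance, +1)
RTT 9: cwnd = 36 MSS (congestion avoidance, +1)
RTT 10: cwnd = 37 MSS (congestion avoidance, +1)

37


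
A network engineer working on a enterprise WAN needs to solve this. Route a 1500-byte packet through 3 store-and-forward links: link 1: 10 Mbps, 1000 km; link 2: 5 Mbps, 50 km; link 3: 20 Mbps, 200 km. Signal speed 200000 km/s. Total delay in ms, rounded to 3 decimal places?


Packet = 1500 bytes = 12000 bits. Store-and-forward: sum (t_trans + t_prop) per link.
Link 1: t_trans = 12000/(10*10^6) s = 1.2000 ms; t_prop = 1000/200000 s = 5.0000 ms; subtotal = 6.2000 ms
Link 2: t_trans = 12000/(5*10^6) s = 2.4000 ms; t_prop = 50/200000 s = 0.2500 ms; subtotal = 2.6500 ms
Link 3: t_trans = 12000/(20*10^6) s = 0.6000 ms; t_prop = 200/200000 s = 1.0000 ms; subtotal = 1.6000 ms
End-to-end = 6.2000 + 2.6500 + 1.6000 = 10.4500 ms -> 10.450 ms (3 dp)

10.450


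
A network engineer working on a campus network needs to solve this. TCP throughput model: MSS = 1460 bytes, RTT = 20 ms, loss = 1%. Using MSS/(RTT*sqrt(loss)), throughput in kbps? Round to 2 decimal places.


Given: MSS = 1460 bytes, RTT = 20 ms, loss = 1%
RTT in seconds = 20 / 1000 = 0.02
Loss rate = 1% = 0.01
sqrt(loss) = sqrt(0.01) = 0.1
Throughput (bytes/s) = 1460 / (0.02 * 0.1) = 730000.0000
Throughput (kbps) = 730000.0000 * 8 / 1000 = 5840.000000 -> 5840.00 kbps (2 dp)

5840.00


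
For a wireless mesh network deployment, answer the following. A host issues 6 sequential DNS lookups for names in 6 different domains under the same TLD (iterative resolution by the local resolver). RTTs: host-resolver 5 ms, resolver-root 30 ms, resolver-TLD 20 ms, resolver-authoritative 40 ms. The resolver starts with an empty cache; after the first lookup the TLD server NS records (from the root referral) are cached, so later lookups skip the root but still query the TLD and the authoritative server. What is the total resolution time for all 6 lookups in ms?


Lookup 1 (cold cache): local + root + TLD + auth = 5 + 30 + 20 + 40 = 95 ms
Lookups 2..6 (TLD NS cached -> skip root; new domain -> still ask TLD and auth): local + TLD + auth = 5 + 20 + 40 = 65 ms each
Remaining 5 lookups: 5 * 65 = 325 ms
Total = 95 + 325 = 420 ms

420


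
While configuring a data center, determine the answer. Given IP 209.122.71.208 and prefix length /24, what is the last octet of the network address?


Given: IP = 209.122.71.208, prefix = /24
Subnet mask = 255.255.255.0
Last octet of IP: 208
Last octet of mask: 0
Network last octet = 208 AND 0 = 0

0


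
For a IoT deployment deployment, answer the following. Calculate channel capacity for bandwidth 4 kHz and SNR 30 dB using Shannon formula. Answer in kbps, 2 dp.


Given: B = 4 kHz, SNR = 30 dB
SNR linear = 10^(30/10) = 1000
1 + SNR = 1001
log2(1001) = 9.9672262588
C = 4 * 1000 * 9.9672262588 = 39868.9050 bps
C = 39.868905 kbps -> 39.87 kbps (2 dp)

39.87


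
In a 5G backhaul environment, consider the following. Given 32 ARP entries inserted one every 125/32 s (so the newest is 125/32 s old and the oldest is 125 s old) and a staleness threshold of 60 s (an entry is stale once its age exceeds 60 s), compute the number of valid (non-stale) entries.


Ages are k * 125/32 s for k = 1..32 (spacing = 3.9062 s).
Entry k is valid iff k * 125/32 <= 60 iff k <= 32 * 60 / 125 = 15.3600
n_valid = floor(15.3600) = 15
(n_stale = 32 - 15 = 17)

15


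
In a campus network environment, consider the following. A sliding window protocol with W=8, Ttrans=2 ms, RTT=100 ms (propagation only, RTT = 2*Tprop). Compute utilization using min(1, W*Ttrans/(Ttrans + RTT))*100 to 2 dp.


Given: W = 8, Ttrans = 2 ms, RTT = 100 ms (= 2 * Tprop, Tprop = 50 ms)
Cycle time = Ttrans + RTT = 2 + 100 = 102 ms (first packet sent until its ACK returns)
W * Ttrans = 8 * 2 = 16 ms of sending per cycle
W * Ttrans / (Ttrans + RTT) = 16 / 102 = 0.156863
U = min(1, 0.156863) = 0.156863
U% = 15.69%

15.69


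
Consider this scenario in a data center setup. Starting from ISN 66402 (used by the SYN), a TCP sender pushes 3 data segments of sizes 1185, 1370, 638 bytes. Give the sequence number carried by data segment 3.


The SYN occupies sequence number ISN = 66402, so the first data byte is ISN + 1 = 66403.
SEQ of data segment i = (ISN + 1) + sum of payload sizes of segments 1..i-1.
Segment 1: SEQ = 66403, payload = 1185 bytes
Segment 2: SEQ = 67588, payload = 1370 bytes
Segment 3: SEQ = 68958, payload = 638 bytes
SEQ of segment 3 = 66403 + 1185 + 1370 = 68958

68958


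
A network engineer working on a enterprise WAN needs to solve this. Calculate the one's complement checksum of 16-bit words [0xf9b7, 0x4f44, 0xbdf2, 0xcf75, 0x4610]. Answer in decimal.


Given words: [0xf9b7, 0x4f44, 0xbdf2, 0xcf75, 0x4610]
Step 1: Sum all words
Raw sum = 63927 + 20292 + 48626 + 53109 + 17936 = 203890
Step 2: Fold carry: (7282 + 3) = 7285
One's complement = ~7285 & 0xFFFF = 58250

58250


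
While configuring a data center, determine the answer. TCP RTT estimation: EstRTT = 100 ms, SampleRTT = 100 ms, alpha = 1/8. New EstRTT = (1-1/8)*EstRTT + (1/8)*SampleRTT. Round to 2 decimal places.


Given: EstRTT = 100 ms, SampleRTT = 100 ms, alpha = 1/8
New EstRTT = (1 - alpha) * EstRTT + alpha * SampleRTT
(7/8) * 100 = 87.5
(1/8) * 100 = 12.5
New EstRTT = 87.5 + 12.5 = 100 ms -> 100.00 ms (2 dp)

100.00


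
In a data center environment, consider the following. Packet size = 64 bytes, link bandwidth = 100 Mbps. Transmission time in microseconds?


Given: packet = 64 bytes, bandwidth = 100 Mbps
Packet in bits = 64 * 8 = 512 bits
Bandwidth = 100 * 10^6 = 100000000 bps
Time = 512 / 100000000 seconds
Time in us = 512 * 10^6 / 100000000 = 5.12

5.12


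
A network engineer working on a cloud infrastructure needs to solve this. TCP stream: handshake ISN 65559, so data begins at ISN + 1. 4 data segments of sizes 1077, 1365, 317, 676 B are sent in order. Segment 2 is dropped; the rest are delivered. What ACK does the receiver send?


SYN uses sequence number 65559; first data byte = ISN + 1 = 65560.
Segment 1: SEQ = 65560, len = 1077 B, covers [65560, 66636]
Segment 2: SEQ = 66637, len = 1365 B, covers [66637, 68001] [LOST]
Segment 3: SEQ = 68002, len = 317 B, covers [68002, 68318]
Segment 4: SEQ = 68319, len = 676 B, covers [68319, 68994]
In-order data received: bytes [65560, 66636] (segments 1..1).
Segment 2 missing -> gap begins at byte 66637; later segments buffered out of order.
Cumulative ACK = next expected in-order byte = 65560 + 1077 = 66637

66637


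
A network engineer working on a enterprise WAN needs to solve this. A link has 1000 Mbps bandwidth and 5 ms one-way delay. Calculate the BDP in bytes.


Given: bandwidth = 1000 Mbps, delay = 5 ms
BDP in bits = 1000 * 10^6 * 5 / 1000
BDP in bits = 5000000
BDP in bytes = 5000000 / 8 = 625000

625000


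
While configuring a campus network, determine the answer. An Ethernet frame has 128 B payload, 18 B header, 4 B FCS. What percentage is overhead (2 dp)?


Given: payload = 128 B, header = 18 B, trailer = 4 B
Overhead bytes = header + trailer = 18 + 4 = 22
Total frame = payload + overhead = 128 + 22 = 150
Overhead % = 22 / 150 * 100 = 14.6667% -> 14.67% (2 dp)

14.67


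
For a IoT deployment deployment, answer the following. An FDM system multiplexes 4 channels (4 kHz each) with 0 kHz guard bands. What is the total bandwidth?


Given: 4 channels, 4 kHz each, guard = 0 kHz
Channel bandwidth = 4 * 4 = 16 kHz
Guard bands = 3 gaps * 0 kHz = 0 kHz
Total = 16 + 0 = 16 kHz

16


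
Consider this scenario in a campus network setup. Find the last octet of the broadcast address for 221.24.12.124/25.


Given: IP = 221.24.12.124, prefix = /25
Host bits = 32 - 25 = 7
Network last octet = 124 AND mask = 0
Host part size = 2^7 - 1 = 127
Broadcast last octet = 0 OR 127 = 127

127


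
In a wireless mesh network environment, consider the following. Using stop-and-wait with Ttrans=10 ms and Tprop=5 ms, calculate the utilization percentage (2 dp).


Given: Ttrans = 10 ms, Tprop = 5 ms
RTT = 2 * Tprop = 2 * 5 = 10 ms
U = Ttrans / (Ttrans + RTT)
U = 10 / (10 + 10)
U = 10 / 20 = 0.5
U% = 50.00%

50.00


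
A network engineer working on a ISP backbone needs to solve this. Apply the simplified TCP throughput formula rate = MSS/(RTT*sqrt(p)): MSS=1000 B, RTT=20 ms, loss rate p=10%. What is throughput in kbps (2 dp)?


Given: MSS = 1000 bytes, RTT = 20 ms, loss = 10%
RTT in seconds = 20 / 1000 = 0.02
Loss rate = 10% = 0.1
sqrt(loss) = sqrt(0.1) = 0.316227766017
Throughput (bytes/s) = 1000 / (0.02 * 0.316227766017) = 158113.8830
Throughput (kbps) = 158113.8830 * 8 / 1000 = 1264.911064 -> 1264.91 kbps (2 dp)

1264.91


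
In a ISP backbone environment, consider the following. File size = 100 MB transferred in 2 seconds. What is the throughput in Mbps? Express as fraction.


Given: file = 100 MB, time = 2 s
File in Mb = 100 * 8 = 800 Mb
Throughput = 800 / 2 Mbps
Throughput = 400 Mbps

400


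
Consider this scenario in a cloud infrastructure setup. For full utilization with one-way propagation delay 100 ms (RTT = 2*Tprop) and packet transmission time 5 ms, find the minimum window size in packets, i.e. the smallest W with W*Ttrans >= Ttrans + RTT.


Given: Ttrans = 5 ms, RTT = 200 ms (= 2 * Tprop, Tprop = 100 ms)
Time until first ACK returns = Ttrans + RTT = 5 + 200 = 205 ms
Need W * Ttrans >= Ttrans + RTT  ->  W >= (Ttrans + RTT) / Ttrans
(Ttrans + RTT) / Ttrans = 205 / 5 = 41
W_min = ceil(41) = 41

41


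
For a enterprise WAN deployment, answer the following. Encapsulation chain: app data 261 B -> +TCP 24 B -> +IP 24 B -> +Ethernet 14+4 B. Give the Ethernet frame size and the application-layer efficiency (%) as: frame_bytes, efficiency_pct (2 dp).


TCP segment = 261 + 24 = 285 B
IP packet = 285 + 24 = 309 B
Ethernet frame = 309 + 14 + 4 = 327 B
Efficiency = app / frame = 261 / 327 = 0.798165 = 79.8165% -> 79.82% (2 dp)

327, 79.82


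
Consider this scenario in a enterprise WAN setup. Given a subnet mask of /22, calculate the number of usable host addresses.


Given: subnet mask /22
Host bits = 32 - 22 = 10
Total addresses = 2^10 = 1024
Usable hosts = 1024 - 2 (network + broadcast) = 1022

1022


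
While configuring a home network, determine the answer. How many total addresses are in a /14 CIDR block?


Given: CIDR prefix /14
Host bits = 32 - 14 = 18
Total addresses = 2^18 = 262144

262144


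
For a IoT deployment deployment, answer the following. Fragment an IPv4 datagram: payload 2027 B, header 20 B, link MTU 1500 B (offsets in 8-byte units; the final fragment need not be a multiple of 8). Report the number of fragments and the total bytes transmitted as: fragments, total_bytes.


Max data per non-final fragment = floor((MTU - header)/8)*8 = floor((1500 - 20)/8)*8 = floor(1480/8)*8 = 1480 B
Final fragment needs no 8-byte alignment: it can carry up to MTU - header = 1480 B
Non-final fragments needed = ceil((payload - 1480) / 1480) = ceil(547/1480) = ceil(0.3696) = 1
Number of fragments = 1 + 1 = 2
Fragment sizes (data): 1 * 1480 B + 547 B (last, 547 <= 1480 OK)
Total bytes sent = payload + n_frags * header = 2027 + 2*20 = 2027 + 40 = 2067 B

2, 2067


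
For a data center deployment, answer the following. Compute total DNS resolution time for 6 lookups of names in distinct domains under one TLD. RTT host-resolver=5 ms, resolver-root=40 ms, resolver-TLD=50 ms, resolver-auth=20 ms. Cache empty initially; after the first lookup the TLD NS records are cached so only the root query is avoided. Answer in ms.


Lookup 1 (cold cache): local + root + TLD + auth = 5 + 40 + 50 + 20 = 115 ms
Lookups 2..6 (TLD NS cached -> skip root; new domain -> still ask TLD and auth): local + TLD + auth = 5 + 50 + 20 = 75 ms each
Remaining 5 lookups: 5 * 75 = 375 ms
Total = 115 + 375 = 490 ms

490


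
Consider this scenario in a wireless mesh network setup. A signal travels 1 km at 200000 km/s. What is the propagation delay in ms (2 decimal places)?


Given: distance = 1 km, speed = 200000 km/s
Delay = distance / speed = 1 / 200000 seconds
Delay in ms = 1 * 1000 / 200000
Delay = 0.0050 ms
Rounded to 2 dp = 0.01 ms

0.01


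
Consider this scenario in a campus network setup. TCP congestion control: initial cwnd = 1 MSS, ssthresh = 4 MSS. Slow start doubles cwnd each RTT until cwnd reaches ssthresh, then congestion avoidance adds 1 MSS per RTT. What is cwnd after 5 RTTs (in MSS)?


RTT 0: cwnd = 1 MSS (initial)
RTT 1: cwnd = 2 MSS (slow start, doubled)
RTT 2: cwnd = 4 MSS (slow start, doubled)
RTT 3: cwnd = 5 MSS (congestion avoidance, +1)
RTT 4: cwnd = 6 MSS (congestion avoidance, +1)
RTT 5: cwnd = 7 MSS (congestion avoidance, +1)

7


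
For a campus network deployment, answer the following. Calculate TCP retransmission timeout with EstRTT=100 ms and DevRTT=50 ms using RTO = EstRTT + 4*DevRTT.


Given: EstRTT = 100 ms, DevRTT = 50 ms
Timeout = EstRTT + 4 * DevRTT
4 * DevRTT = 4 * 50 = 200
Timeout = 100 + 200 = 300 ms

300


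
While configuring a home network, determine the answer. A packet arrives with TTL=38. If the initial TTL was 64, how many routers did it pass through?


Given: initial TTL = 64, received TTL = 38
Hops = initial TTL - received TTL
Hops = 64 - 38 = 26

26


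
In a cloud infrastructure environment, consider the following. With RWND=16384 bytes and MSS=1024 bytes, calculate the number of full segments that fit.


Given: RWND = 16384 bytes, MSS = 1024 bytes
Full segments = floor(RWND / MSS)
Full segments = floor(16384 / 1024)
Full segments = floor(16.0) = 16

16


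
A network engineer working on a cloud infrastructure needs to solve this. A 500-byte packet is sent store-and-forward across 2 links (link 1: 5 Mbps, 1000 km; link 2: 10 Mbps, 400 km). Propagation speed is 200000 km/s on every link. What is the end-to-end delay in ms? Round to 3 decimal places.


Packet = 500 bytes = 4000 bits. Store-and-forward: sum (t_trans + t_prop) per link.
Link 1: t_trans = 4000/(5*10^6) s = 0.8000 ms; t_prop = 1000/200000 s = 5.0000 ms; subtotal = 5.8000 ms
Link 2: t_trans = 4000/(10*10^6) s = 0.4000 ms; t_prop = 400/200000 s = 2.0000 ms; subtotal = 2.4000 ms
End-to-end = 5.8000 + 2.4000 = 8.2000 ms -> 8.200 ms (3 dp)

8.200


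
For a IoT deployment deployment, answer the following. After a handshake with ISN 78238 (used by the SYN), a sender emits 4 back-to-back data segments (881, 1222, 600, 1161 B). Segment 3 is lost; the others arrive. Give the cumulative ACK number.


SYN uses sequence number 78238; first data byte = ISN + 1 = 78239.
Segment 1: SEQ = 78239, len = 881 B, covers [78239, 79119]
Segment 2: SEQ = 79120, len = 1222 B, covers [79120, 80341]
Segment 3: SEQ = 80342, len = 600 B, covers [80342, 80941] [LOST]
Segment 4: SEQ = 80942, len = 1161 B, covers [80942, 82102]
In-order data received: bytes [78239, 80341] (segments 1..2).
Segment 3 missing -> gap begins at byte 80342; later segments buffered out of order.
Cumulative ACK = next expected in-order byte = 78239 + 881 + 1222 = 80342

80342


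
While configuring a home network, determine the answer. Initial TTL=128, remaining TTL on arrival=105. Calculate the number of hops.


Given: initial TTL = 128, received TTL = 105
Hops = initial TTL - received TTL
Hops = 128 - 105 = 23

23


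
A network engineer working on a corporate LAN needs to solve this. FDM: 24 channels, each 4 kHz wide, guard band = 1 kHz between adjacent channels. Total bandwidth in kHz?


Given: 24 channels, 4 kHz each, guard = 1 kHz
Channel bandwidth = 24 * 4 = 96 kHz
Guard bands = 23 gaps * 1 kHz = 23 kHz
Total = 96 + 23 = 119 kHz

119


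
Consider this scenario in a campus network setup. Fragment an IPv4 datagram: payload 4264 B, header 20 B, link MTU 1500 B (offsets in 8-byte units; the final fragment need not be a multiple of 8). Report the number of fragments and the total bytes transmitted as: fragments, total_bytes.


Max data per non-final fragment = floor((MTU - header)/8)*8 = floor((1500 - 20)/8)*8 = floor(1480/8)*8 = 1480 B
Final fragment needs no 8-byte alignment: it can carry up to MTU - header = 1480 B
Non-final fragments needed = ceil((payload - 1480) / 1480) = ceil(2784/1480) = ceil(1.8811) = 2
Number of fragments = 2 + 1 = 3
Fragment sizes (data): 2 * 1480 B + 1304 B (last, 1304 <= 1480 OK)
Total bytes sent = payload + n_frags * header = 4264 + 3*20 = 4264 + 60 = 4324 B

3, 4324


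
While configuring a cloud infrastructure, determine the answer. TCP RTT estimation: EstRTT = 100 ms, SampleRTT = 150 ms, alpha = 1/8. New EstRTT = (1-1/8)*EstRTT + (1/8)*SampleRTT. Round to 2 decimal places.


Given: EstRTT = 100 ms, SampleRTT = 150 ms, alpha = 1/8
New EstRTT = (1 - alpha) * EstRTT + alpha * SampleRTT
(7/8) * 100 = 87.5
(1/8) * 150 = 18.75
New EstRTT = 87.5 + 18.75 = 106.25 ms -> 106.25 ms (2 dp)

106.25


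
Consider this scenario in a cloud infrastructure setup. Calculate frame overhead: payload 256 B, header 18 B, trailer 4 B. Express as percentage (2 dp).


Given: payload = 256 B, header = 18 B, trailer = 4 B
Overhead bytes = header + trailer = 18 + 4 = 22
Total frame = payload + overhead = 256 + 22 = 278
Overhead % = 22 / 278 * 100 = 7.9137% -> 7.91% (2 dp)

7.91


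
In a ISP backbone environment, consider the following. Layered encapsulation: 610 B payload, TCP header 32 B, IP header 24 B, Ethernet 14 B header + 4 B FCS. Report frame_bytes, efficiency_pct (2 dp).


TCP segment = 610 + 32 = 642 B
IP packet = 642 + 24 = 666 B
Ethernet frame = 666 + 14 + 4 = 684 B
Efficiency = app / frame = 610 / 684 = 0.891813 = 89.1813% -> 89.18% (2 dp)

684, 89.18


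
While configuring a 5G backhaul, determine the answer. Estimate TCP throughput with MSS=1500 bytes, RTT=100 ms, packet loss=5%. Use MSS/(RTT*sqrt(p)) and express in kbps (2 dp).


Given: MSS = 1500 bytes, RTT = 100 ms, loss = 5%
RTT in seconds = 100 / 1000 = 0.1
Loss rate = 5% = 0.05
sqrt(loss) = sqrt(0.05) = 0.223606797750
Throughput (bytes/s) = 1500 / (0.1 * 0.223606797750) = 67082.0393
Throughput (kbps) = 67082.0393 * 8 / 1000 = 536.656315 -> 536.66 kbps (2 dp)

536.66


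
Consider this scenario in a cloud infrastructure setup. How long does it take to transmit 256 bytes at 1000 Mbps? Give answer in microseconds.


Given: packet = 256 bytes, bandwidth = 1000 Mbps
Packet in bits = 256 * 8 = 2048 bits
Bandwidth = 1000 * 10^6 = 1000000000 bps
Time = 2048 / 1000000000 seconds
Time in us = 2048 * 10^6 / 1000000000 = 2.048

2.048


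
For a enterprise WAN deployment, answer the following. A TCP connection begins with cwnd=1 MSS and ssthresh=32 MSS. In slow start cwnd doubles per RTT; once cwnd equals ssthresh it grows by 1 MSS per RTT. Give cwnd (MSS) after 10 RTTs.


RTT 0: cwnd = 1 MSS (initial)
RTT 1: cwnd = 2 MSS (slow start, doubled)
RTT 2: cwnd = 4 MSS (slow start, doubled)
RTT 3: cwnd = 8 MSS (slow start, doubled)
RTT 4: cwnd = 16 MSS (slow start, doubled)
RTT 5: cwnd = 32 MSS (slow start, doubled)
RTT 6: cwnd = 33 MSS (congestion avoidance, +1)
RTT 7: cwnd = 34 MSS (congestion avoidance, +1)
RTT 8: cwnd = 35 MSS (congestion avoidance, +1)
RTT 9: cwnd = 36 MSS (congestion avoidance, +1)
RTT 10: cwnd = 37 MSS (congestion avoidance, +1)

37


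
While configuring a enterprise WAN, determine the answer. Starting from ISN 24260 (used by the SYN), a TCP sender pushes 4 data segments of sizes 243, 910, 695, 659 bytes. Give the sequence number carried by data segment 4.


The SYN occupies sequence number ISN = 24260, so the first data byte is ISN + 1 = 24261.
SEQ of data segment i = (ISN + 1) + sum of payload sizes of segments 1..i-1.
Segment 1: SEQ = 24261, payload = 243 bytes
Segment 2: SEQ = 24504, payload = 910 bytes
Segment 3: SEQ = 25414, payload = 695 bytes
Segment 4: SEQ = 26109, payload = 659 bytes
SEQ of segment 4 = 24261 + 243 + 910 + 695 = 26109

26109


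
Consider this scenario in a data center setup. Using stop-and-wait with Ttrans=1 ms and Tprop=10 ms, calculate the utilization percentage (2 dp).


Given: Ttrans = 1 ms, Tprop = 10 ms
RTT = 2 * Tprop = 2 * 10 = 20 ms
U = Ttrans / (Ttrans + RTT)
U = 1 / (1 + 20)
U = 1 / 21 = 0.047619
U% = 4.76%

4.76


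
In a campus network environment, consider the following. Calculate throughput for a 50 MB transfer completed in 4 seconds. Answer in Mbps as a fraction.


Given: file = 50 MB, time = 4 s
File in Mb = 50 * 8 = 400 Mb
Throughput = 400 / 4 Mbps
Throughput = 100 Mbps

100


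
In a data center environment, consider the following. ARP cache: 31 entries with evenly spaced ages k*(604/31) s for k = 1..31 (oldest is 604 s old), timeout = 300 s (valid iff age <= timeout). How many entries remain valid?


Ages are k * 604/31 s for k = 1..31 (spacing = 19.4839 s).
Entry k is valid iff k * 604/31 <= 300 iff k <= 31 * 300 / 604 = 15.3974
n_valid = floor(15.3974) = 15
(n_stale = 31 - 15 = 16)

15


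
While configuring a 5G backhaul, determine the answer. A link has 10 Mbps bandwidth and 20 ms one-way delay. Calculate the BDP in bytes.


Given: bandwidth = 10 Mbps, delay = 20 ms
BDP in bits = 10 * 10^6 * 20 / 1000
BDP in bits = 200000
BDP in bytes = 200000 / 8 = 25000

25000


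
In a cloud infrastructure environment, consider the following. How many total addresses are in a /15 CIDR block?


Given: CIDR prefix /15
Host bits = 32 - 15 = 17
Total addresses = 2^17 = 131072

131072


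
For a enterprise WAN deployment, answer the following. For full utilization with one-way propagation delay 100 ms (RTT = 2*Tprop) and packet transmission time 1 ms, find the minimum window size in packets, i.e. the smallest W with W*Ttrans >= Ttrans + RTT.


Given: Ttrans = 1 ms, RTT = 200 ms (= 2 * Tprop, Tprop = 100 ms)
Time until first ACK returns = Ttrans + RTT = 1 + 200 = 201 ms
Need W * Ttrans >= Ttrans + RTT  ->  W >= (Ttrans + RTT) / Ttrans
(Ttrans + RTT) / Ttrans = 201 / 1 = 201
W_min = ceil(201) = 201

201


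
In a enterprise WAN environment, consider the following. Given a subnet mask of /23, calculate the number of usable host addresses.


Given: subnet mask /23
Host bits = 32 - 23 = 9
Total addresses = 2^9 = 512
Usable hosts = 512 - 2 (network + broadcast) = 510

510


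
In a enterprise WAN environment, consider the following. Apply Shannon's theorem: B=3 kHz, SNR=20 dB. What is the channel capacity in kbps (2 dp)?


Given: B = 3 kHz, SNR = 20 dB
SNR linear = 10^(20/10) = 100
1 + SNR = 101
log2(101) = 6.6582114828
C = 3 * 1000 * 6.6582114828 = 19974.6344 bps
C = 19.974634 kbps -> 19.97 kbps (2 dp)

19.97


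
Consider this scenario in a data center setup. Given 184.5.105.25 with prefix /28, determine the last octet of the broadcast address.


Given: IP = 184.5.105.25, prefix = /28
Host bits = 32 - 28 = 4
Network last octet = 25 AND mask = 16
Host part size = 2^4 - 1 = 15
Broadcast last octet = 16 OR 15 = 31

31


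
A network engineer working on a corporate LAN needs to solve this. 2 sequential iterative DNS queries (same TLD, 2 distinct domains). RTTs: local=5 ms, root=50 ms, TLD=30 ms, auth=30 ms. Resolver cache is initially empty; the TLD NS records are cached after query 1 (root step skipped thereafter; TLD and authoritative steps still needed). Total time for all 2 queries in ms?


Lookup 1 (cold cache): local + root + TLD + auth = 5 + 50 + 30 + 30 = 115 ms
Lookups 2..2 (TLD NS cached -> skip root; new domain -> still ask TLD and auth): local + TLD + auth = 5 + 30 + 30 = 65 ms each
Remaining 1 lookups: 1 * 65 = 65 ms
Total = 115 + 65 = 180 ms

180


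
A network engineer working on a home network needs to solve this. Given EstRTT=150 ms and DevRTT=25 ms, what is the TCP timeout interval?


Given: EstRTT = 150 ms, DevRTT = 25 ms
Timeout = EstRTT + 4 * DevRTT
4 * DevRTT = 4 * 25 = 100
Timeout = 150 + 100 = 250 ms

250


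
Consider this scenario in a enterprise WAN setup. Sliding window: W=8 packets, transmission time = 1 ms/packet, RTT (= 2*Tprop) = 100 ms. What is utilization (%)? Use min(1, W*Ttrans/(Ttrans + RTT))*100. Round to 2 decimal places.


Given: W = 8, Ttrans = 1 ms, RTT = 100 ms (= 2 * Tprop, Tprop = 50 ms)
Cycle time = Ttrans + RTT = 1 + 100 = 101 ms (first packet sent until its ACK returns)
W * Ttrans = 8 * 1 = 8 ms of sending per cycle
W * Ttrans / (Ttrans + RTT) = 8 / 101 = 0.079208
U = min(1, 0.079208) = 0.079208
U% = 7.92%

7.92


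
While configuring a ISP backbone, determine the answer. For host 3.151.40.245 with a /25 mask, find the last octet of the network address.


Given: IP = 3.151.40.245, prefix = /25
Subnet mask = 255.255.255.128
Last octet of IP: 245
Last octet of mask: 128
Network last octet = 245 AND 128 = 128

128


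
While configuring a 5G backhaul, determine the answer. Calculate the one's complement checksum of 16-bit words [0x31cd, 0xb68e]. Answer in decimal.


Given words: [0x31cd, 0xb68e]
Step 1: Sum all words
Raw sum = 12749 + 46734 = 59483
One's complement = ~59483 & 0xFFFF = 6052

6052


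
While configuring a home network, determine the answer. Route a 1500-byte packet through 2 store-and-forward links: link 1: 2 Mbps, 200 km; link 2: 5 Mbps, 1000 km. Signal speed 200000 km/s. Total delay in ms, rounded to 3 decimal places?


Packet = 1500 bytes = 12000 bits. Store-and-forward: sum (t_trans + t_prop) per link.
Link 1: t_trans = 12000/(2*10^6) s = 6.0000 ms; t_prop = 200/200000 s = 1.0000 ms; subtotal = 7.0000 ms
Link 2: t_trans = 12000/(5*10^6) s = 2.4000 ms; t_prop = 1000/200000 s = 5.0000 ms; subtotal = 7.4000 ms
End-to-end = 7.0000 + 7.4000 = 14.4000 ms -> 14.400 ms (3 dp)

14.400


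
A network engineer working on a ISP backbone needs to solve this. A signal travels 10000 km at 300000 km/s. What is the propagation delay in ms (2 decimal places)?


Given: distance = 10000 km, speed = 300000 km/s
Delay = distance / speed = 10000 / 300000 seconds
Delay in ms = 10000 * 1000 / 300000
Delay = 33.3333 ms
Rounded to 2 dp = 33.33 ms

33.33


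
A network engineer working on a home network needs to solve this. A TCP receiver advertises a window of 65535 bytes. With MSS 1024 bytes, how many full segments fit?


Given: RWND = 65535 bytes, MSS = 1024 bytes
Full segments = floor(RWND / MSS)
Full segments = floor(65535 / 1024)
Full segments = floor(63.999) = 63

63


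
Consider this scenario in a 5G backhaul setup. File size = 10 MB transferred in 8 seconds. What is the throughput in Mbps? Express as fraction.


Given: file = 10 MB, time = 8 s
File in Mb = 10 * 8 = 80 Mb
Throughput = 80 / 8 Mbps
Throughput = 10 Mbps

10


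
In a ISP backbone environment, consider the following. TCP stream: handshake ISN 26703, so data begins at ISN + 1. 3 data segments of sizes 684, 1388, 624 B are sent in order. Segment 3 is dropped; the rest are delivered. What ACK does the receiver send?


SYN uses sequence number 26703; first data byte = ISN + 1 = 26704.
Segment 1: SEQ = 26704, len = 684 B, covers [26704, 27387]
Segment 2: SEQ = 27388, len = 1388 B, covers [27388, 28775]
Segment 3: SEQ = 28776, len = 624 B, covers [28776, 29399] [LOST]
In-order data received: bytes [26704, 28775] (segments 1..2).
Segment 3 missing -> gap begins at byte 28776.
Cumulative ACK = next expected in-order byte = 26704 + 684 + 1388 = 28776

28776


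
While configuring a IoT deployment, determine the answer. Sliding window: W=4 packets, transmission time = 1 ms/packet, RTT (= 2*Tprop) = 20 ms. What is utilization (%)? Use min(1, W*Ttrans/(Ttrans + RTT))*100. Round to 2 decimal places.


Given: W = 4, Ttrans = 1 ms, RTT = 20 ms (= 2 * Tprop, Tprop = 10 ms)
Cycle time = Ttrans + RTT = 1 + 20 = 21 ms (first packet sent until its ACK returns)
W * Ttrans = 4 * 1 = 4 ms of sending per cycle
W * Ttrans / (Ttrans + RTT) = 4 / 21 = 0.190476
U = min(1, 0.190476) = 0.190476
U% = 19.05%

19.05


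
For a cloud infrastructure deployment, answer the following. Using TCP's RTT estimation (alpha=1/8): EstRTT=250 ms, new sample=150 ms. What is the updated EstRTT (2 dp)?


Given: EstRTT = 250 ms, SampleRTT = 150 ms, alpha = 1/8
New EstRTT = (1 - alpha) * EstRTT + alpha * SampleRTT
(7/8) * 250 = 218.75
(1/8) * 150 = 18.75
New EstRTT = 218.75 + 18.75 = 237.5 ms -> 237.50 ms (2 dp)

237.50


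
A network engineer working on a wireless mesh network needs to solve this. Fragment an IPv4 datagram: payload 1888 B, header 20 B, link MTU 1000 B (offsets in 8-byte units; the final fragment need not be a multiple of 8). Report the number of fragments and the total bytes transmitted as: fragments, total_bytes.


Max data per non-final fragment = floor((MTU - header)/8)*8 = floor((1000 - 20)/8)*8 = floor(980/8)*8 = 976 B
Final fragment needs no 8-byte alignment: it can carry up to MTU - header = 980 B
Non-final fragments needed = ceil((payload - 980) / 976) = ceil(908/976) = ceil(0.9303) = 1
Number of fragments = 1 + 1 = 2
Fragment sizes (data): 1 * 976 B + 912 B (last, 912 <= 980 OK)
Total bytes sent = payload + n_frags * header = 1888 + 2*20 = 1888 + 40 = 1928 B

2, 1928


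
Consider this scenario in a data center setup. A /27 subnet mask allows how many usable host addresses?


Given: subnet mask /27
Host bits = 32 - 27 = 5
Total addresses = 2^5 = 32
Usable hosts = 32 - 2 (network + broadcast) = 30

30


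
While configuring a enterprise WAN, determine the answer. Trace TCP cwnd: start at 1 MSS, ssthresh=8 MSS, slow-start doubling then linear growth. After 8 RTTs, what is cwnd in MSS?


RTT 0: cwnd = 1 MSS (initial)
RTT 1: cwnd = 2 MSS (slow start, doubled)
RTT 2: cwnd = 4 MSS (slow start, doubled)
RTT 3: cwnd = 8 MSS (slow start, doubled)
RTT 4: cwnd = 9 MSS (congestion avoidance, +1)
RTT 5: cwnd = 10 MSS (congestion avoidance, +1)
RTT 6: cwnd = 11 MSS (congestion avoidance, +1)
RTT 7: cwnd = 12 MSS (congestion avoidance, +1)
RTT 8: cwnd = 13 MSS (congestion avoidance, +1)

13


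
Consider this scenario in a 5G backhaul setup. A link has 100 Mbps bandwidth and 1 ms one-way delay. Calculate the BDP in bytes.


Given: bandwidth = 100 Mbps, delay = 1 ms
BDP in bits = 100 * 10^6 * 1 / 1000
BDP in bits = 100000
BDP in bytes = 100000 / 8 = 12500

12500


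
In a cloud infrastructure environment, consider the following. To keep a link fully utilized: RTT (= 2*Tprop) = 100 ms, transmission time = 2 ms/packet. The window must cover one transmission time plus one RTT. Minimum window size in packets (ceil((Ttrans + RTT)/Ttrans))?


Given: Ttrans = 2 ms, RTT = 100 ms (= 2 * Tprop, Tprop = 50 ms)
Time until first ACK returns = Ttrans + RTT = 2 + 100 = 102 ms
Need W * Ttrans >= Ttrans + RTT  ->  W >= (Ttrans + RTT) / Ttrans
(Ttrans + RTT) / Ttrans = 102 / 2 = 51
W_min = ceil(51) = 51

51


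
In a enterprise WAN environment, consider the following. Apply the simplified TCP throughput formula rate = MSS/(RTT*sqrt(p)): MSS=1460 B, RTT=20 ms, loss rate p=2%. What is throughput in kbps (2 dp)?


Given: MSS = 1460 bytes, RTT = 20 ms, loss = 2%
RTT in seconds = 20 / 1000 = 0.02
Loss rate = 2% = 0.02
sqrt(loss) = sqrt(0.02) = 0.141421356237
Throughput (bytes/s) = 1460 / (0.02 * 0.141421356237) = 516187.9503
Throughput (kbps) = 516187.9503 * 8 / 1000 = 4129.503602 -> 4129.50 kbps (2 dp)

4129.50


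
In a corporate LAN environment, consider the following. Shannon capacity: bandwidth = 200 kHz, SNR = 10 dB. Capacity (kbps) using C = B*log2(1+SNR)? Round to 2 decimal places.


Given: B = 200 kHz, SNR = 10 dB
SNR linear = 10^(10/10) = 10
1 + SNR = 11
log2(11) = 3.4594316186
C = 200 * 1000 * 3.4594316186 = 691886.3237 bps
C = 691.886324 kbps -> 691.89 kbps (2 dp)

691.89


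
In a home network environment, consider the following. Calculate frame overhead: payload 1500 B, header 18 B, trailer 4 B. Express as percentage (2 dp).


Given: payload = 1500 B, header = 18 B, trailer = 4 B
Overhead bytes = header + trailer = 18 + 4 = 22
Total frame = payload + overhead = 1500 + 22 = 1522
Overhead % = 22 / 1522 * 100 = 1.4455% -> 1.45% (2 dp)

1.45


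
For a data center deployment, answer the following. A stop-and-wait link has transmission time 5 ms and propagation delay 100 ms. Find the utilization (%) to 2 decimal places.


Given: Ttrans = 5 ms, Tprop = 100 ms
RTT = 2 * Tprop = 2 * 100 = 200 ms
U = Ttrans / (Ttrans + RTT)
U = 5 / (5 + 200)
U = 5 / 205 = 0.02439
U% = 2.44%

2.44


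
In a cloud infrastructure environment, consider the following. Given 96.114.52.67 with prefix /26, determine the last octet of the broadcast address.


Given: IP = 96.114.52.67, prefix = /26
Host bits = 32 - 26 = 6
Network last octet = 67 AND mask = 64
Host part size = 2^6 - 1 = 63
Broadcast last octet = 64 OR 63 = 127

127


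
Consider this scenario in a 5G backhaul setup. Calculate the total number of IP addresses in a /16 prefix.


Given: CIDR prefix /16
Host bits = 32 - 16 = 16
Total addresses = 2^16 = 65536

65536


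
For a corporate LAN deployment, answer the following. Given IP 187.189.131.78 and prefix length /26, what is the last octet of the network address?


Given: IP = 187.189.131.78, prefix = /26
Subnet mask = 255.255.255.192
Last octet of IP: 78
Last octet of mask: 192
Network last octet = 78 AND 192 = 64

64


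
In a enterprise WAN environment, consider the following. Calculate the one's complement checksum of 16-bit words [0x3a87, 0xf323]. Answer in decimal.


Given words: [0x3a87, 0xf323]
Step 1: Sum all words
Raw sum = 14983 + 62243 = 77226
Step 2: Fold carry: (11690 + 1) = 11691
One's complement = ~11691 & 0xFFFF = 53844

53844


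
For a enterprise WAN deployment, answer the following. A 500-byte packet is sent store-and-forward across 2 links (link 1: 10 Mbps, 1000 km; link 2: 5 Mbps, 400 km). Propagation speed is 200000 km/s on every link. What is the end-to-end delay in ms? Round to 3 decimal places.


Packet = 500 bytes = 4000 bits. Store-and-forward: sum (t_trans + t_prop) per link.
Link 1: t_trans = 4000/(10*10^6) s = 0.4000 ms; t_prop = 1000/200000 s = 5.0000 ms; subtotal = 5.4000 ms
Link 2: t_trans = 4000/(5*10^6) s = 0.8000 ms; t_prop = 400/200000 s = 2.0000 ms; subtotal = 2.8000 ms
End-to-end = 5.4000 + 2.8000 = 8.2000 ms -> 8.200 ms (3 dp)

8.200


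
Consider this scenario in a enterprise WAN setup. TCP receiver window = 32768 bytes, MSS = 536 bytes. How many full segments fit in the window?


Given: RWND = 32768 bytes, MSS = 536 bytes
Full segments = floor(RWND / MSS)
Full segments = floor(32768 / 536)
Full segments = floor(61.1343) = 61

61


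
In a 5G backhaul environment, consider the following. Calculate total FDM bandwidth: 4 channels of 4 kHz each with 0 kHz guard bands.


Given: 4 channels, 4 kHz each, guard = 0 kHz
Channel bandwidth = 4 * 4 = 16 kHz
Guard bands = 3 gaps * 0 kHz = 0 kHz
Total = 16 + 0 = 16 kHz

16


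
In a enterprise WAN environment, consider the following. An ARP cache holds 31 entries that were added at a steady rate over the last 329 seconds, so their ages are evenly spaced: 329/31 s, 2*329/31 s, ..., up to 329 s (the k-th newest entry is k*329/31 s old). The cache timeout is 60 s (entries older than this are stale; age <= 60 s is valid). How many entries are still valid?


Ages are k * 329/31 s for k = 1..31 (spacing = 10.6129 s).
Entry k is valid iff k * 329/31 <= 60 iff k <= 31 * 60 / 329 = 5.6535
n_valid = floor(5.6535) = 5
(n_stale = 31 - 5 = 26)

5


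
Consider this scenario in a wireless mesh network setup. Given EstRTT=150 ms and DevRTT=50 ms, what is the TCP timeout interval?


Given: EstRTT = 150 ms, DevRTT = 50 ms
Timeout = EstRTT + 4 * DevRTT
4 * DevRTT = 4 * 50 = 200
Timeout = 150 + 200 = 350 ms

350


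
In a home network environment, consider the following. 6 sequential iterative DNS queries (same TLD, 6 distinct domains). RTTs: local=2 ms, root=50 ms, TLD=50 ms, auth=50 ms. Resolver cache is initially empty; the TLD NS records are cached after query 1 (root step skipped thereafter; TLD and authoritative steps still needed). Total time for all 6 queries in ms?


Lookup 1 (cold cache): local + root + TLD + auth = 2 + 50 + 50 + 50 = 152 ms
Lookups 2..6 (TLD NS cached -> skip root; new domain -> still ask TLD and auth): local + TLD + auth = 2 + 50 + 50 = 102 ms each
Remaining 5 lookups: 5 * 102 = 510 ms
Total = 152 + 510 = 662 ms

662


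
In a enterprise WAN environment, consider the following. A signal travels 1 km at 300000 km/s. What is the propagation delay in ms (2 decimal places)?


Given: distance = 1 km, speed = 300000 km/s
Delay = distance / speed = 1 / 300000 seconds
Delay in ms = 1 * 1000 / 300000
Delay = 0.0033 ms
Rounded to 2 dp = 0.00 ms

0.00
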